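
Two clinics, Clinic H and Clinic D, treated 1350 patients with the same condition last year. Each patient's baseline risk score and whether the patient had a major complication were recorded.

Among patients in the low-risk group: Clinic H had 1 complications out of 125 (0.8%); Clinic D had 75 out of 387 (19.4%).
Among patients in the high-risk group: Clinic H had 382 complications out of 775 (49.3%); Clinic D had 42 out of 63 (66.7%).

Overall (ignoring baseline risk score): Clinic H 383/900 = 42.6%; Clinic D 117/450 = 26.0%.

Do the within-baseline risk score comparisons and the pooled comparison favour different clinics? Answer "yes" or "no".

yes

Within each baseline risk score level (low-risk 0.8% vs 19.4%; high-risk 49.3% vs 66.7%), Clinic H has the lower rate every time. Pooled: 42.6% vs 26.0% — Clinic D has the lower rate overall. The two comparisons disagree.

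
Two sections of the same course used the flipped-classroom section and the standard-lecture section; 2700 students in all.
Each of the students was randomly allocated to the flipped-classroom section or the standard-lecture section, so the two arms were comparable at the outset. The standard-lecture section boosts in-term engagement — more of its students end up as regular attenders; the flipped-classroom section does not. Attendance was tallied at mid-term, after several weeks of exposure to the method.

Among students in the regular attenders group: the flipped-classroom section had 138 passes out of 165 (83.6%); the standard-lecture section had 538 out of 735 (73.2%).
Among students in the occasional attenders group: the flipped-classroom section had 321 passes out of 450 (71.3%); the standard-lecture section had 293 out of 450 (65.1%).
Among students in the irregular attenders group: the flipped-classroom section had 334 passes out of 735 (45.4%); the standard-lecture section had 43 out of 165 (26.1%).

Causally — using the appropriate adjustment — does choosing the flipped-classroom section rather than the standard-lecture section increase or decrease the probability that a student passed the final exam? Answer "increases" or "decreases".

decreases

Mid-term attendance lies on the pathway teaching method → mid-term attendance → outcome, so adjusting for it blocks the indirect effect. For the total causal effect of teaching method, use the unadjusted pooled rates.
Pooled: the flipped-classroom section 58.7% vs the standard-lecture section 64.7%; the standard-lecture section is higher overall.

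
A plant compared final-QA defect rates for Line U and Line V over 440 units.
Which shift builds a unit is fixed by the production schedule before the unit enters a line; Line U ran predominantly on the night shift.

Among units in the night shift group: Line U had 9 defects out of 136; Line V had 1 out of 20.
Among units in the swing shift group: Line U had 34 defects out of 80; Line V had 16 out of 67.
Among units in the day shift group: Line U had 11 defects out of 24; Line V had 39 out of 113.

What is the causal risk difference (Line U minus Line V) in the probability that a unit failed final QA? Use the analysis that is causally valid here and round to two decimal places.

Within every shift level Line V has the lower rate, yet pooled Line U does — Simpson's reversal.
Shift is set before the line has any effect — it is not caused by the line — and it independently drives the outcome. That makes it a confounder, so the causal comparison is within shift levels.
Adjusting over the population distribution of shift: 0.355·(0.066−0.050) + 0.334·(0.425−0.239) + 0.311·(0.458−0.345) = +0.103.

+0.10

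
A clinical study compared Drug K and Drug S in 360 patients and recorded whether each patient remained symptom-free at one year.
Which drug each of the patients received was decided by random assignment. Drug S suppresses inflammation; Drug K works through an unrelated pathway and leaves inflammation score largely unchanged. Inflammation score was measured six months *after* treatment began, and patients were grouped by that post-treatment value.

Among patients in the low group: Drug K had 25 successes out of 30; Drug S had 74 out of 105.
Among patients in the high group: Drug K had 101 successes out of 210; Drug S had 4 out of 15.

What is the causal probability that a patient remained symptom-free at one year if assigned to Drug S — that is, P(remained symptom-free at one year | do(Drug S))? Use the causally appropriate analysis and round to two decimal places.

0.65

Inflammation score here is a post-treatment variable shaped by the drug; conditioning on it would introduce bias rather than remove it. The overall comparison is the causal one.
So P(outcome | do(Drug S)) is just the pooled rate for Drug S: 78/120 = 0.650.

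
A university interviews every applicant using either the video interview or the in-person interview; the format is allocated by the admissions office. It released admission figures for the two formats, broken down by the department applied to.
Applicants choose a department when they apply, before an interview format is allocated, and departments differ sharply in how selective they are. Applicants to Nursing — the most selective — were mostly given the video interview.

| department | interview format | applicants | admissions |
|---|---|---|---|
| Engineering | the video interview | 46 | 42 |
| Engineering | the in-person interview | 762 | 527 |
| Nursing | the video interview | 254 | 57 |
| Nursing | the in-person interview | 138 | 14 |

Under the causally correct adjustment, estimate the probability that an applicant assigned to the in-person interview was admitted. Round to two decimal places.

0.50

Department differs across interview formats for reasons unrelated to any effect of the interview format itself, and it separately predicts the outcome — a classic confounder. We must compare within department levels.
Standardising the in-person interview to the population department mix: 0.673·527/762 + 0.327·14/138 = 0.499.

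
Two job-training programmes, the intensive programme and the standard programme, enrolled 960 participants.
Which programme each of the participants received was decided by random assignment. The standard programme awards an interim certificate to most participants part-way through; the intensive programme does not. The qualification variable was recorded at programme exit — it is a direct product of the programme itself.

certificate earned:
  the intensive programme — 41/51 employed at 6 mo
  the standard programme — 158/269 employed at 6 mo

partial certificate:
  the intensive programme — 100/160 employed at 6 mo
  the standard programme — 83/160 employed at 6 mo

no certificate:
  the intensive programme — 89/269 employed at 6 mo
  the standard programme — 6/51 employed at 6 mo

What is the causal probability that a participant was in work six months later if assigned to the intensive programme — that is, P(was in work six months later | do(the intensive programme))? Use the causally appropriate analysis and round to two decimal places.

Qualification attained during the programme lies on the pathway programme → qualification attained during the programme → outcome, so adjusting for it blocks the indirect effect. For the total causal effect of programme, use the unadjusted pooled rates.
So P(outcome | do(the intensive programme)) is just the pooled rate for the intensive programme: 230/480 = 0.479.

0.48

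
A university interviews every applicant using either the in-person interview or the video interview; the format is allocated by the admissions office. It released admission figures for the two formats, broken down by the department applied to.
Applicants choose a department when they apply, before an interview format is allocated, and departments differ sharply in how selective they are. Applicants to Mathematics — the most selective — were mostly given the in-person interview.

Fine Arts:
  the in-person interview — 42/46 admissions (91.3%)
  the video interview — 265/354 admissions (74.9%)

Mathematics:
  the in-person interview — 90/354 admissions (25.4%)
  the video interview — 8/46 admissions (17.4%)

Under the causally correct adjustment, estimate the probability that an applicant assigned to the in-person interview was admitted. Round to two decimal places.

0.58

Nothing the interview format does changes department; the imbalance is an allocation artefact. With department also predicting the outcome, the pooled figure is confounded, and the within-stratum comparison is the causal one.
Standardising the in-person interview to the population department mix: 0.500·42/46 + 0.500·90/354 = 0.584.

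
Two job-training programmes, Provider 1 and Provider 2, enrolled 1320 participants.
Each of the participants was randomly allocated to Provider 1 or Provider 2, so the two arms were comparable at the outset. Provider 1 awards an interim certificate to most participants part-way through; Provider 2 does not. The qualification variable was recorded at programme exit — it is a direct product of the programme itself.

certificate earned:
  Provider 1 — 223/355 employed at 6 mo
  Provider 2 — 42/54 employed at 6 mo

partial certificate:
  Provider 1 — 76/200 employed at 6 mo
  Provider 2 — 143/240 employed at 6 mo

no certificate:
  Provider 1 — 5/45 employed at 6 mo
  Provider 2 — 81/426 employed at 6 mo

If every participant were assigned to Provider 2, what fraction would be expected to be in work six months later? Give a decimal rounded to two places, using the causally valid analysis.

0.37

Because the programme influences qualification attained during the programme, qualification attained during the programme is a post-treatment mediator, not a confounder. Stratifying on it would bias the estimate; the causal effect is the crude pooled difference.
So P(outcome | do(Provider 2)) is just the pooled rate for Provider 2: 266/720 = 0.369.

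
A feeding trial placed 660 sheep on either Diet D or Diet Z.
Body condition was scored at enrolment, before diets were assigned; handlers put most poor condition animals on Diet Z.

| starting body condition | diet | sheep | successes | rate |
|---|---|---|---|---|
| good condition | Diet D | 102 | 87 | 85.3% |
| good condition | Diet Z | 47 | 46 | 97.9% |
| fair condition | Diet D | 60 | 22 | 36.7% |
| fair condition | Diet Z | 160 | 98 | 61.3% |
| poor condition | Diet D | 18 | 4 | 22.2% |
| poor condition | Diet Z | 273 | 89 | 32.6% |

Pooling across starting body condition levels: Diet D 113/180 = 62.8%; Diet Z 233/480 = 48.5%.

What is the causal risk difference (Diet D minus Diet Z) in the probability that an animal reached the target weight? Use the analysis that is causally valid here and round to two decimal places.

The imbalance in starting body condition arose from how sheep were allocated, not from anything the diet did; and starting body condition independently affects the outcome. The pooled gap is confounded — condition on starting body condition.
Adjusting over the population distribution of starting body condition: 0.226·(0.853−0.979) + 0.333·(0.367−0.613) + 0.441·(0.222−0.326) = -0.156.

-0.16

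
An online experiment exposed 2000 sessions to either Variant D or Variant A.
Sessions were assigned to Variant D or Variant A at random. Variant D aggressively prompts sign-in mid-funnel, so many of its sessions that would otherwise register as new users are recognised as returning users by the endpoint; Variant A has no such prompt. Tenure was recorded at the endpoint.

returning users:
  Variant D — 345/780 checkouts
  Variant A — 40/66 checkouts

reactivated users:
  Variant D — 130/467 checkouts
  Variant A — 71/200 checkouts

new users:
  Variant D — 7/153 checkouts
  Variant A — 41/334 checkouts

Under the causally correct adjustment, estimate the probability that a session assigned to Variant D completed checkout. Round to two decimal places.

0.34

The stratified and pooled comparisons disagree (Variant A wins within each user tenure; Variant D wins overall), so the answer turns on the causal role of user tenure.
Stratifying would compare variants among sessions the variants themselves sorted into user tenure groups — a form of selection on an intermediate. The unconditioned pooled rates give the total causal effect.
So P(outcome | do(Variant D)) is just the pooled rate for Variant D: 482/1400 = 0.344.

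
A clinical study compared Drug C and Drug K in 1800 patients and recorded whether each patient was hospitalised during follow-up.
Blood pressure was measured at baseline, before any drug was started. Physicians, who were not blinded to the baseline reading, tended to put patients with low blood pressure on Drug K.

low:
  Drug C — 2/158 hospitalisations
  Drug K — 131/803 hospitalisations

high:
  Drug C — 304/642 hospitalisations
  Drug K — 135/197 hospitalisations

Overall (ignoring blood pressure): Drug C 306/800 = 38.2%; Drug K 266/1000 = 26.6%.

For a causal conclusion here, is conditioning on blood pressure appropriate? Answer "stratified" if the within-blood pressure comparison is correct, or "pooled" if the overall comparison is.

The blood pressure-specific comparison favours Drug C throughout, but the pooled figures favour Drug K. The question is whether to condition on blood pressure.
The imbalance in blood pressure arose from how patients were allocated, not from anything the drug did; and blood pressure independently affects the outcome. The pooled gap is confounded — condition on blood pressure.
Within each level — low: 1.3% vs 16.3%; high: 47.4% vs 68.5% — Drug C is lower every time.

stratified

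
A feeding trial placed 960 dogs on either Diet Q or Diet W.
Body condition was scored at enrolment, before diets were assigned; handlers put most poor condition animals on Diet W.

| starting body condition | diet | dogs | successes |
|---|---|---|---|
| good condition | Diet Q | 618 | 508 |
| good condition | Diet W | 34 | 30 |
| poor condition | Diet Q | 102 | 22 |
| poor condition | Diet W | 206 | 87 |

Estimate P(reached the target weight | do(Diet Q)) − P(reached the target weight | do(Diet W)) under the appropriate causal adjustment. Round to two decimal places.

-0.11

The stratified and pooled comparisons disagree (Diet W wins within each starting body condition; Diet Q wins overall), so the answer turns on the causal role of starting body condition.
Starting body condition satisfies the back-door criterion: it is not a descendant of the diet, and it blocks the spurious path from diet to outcome. Adjusting for it (i.e., using the within-starting body condition rates) gives the causal effect.
Adjusting over the population distribution of starting body condition: 0.679·(0.822−0.882) + 0.321·(0.216−0.422) = -0.107.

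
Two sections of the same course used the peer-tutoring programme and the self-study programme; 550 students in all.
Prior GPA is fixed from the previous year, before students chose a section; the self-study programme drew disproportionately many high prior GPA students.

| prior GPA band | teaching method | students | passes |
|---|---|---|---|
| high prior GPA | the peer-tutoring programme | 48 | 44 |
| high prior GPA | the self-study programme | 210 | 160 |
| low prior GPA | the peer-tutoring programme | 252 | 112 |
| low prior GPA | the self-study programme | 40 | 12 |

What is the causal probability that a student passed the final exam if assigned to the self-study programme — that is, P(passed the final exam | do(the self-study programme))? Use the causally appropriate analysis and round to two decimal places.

Nothing the teaching method does changes prior GPA band; the imbalance is an allocation artefact. With prior GPA band also predicting the outcome, the pooled figure is confounded, and the within-stratum comparison is the causal one.
Standardising the self-study programme to the population prior GPA band mix: 0.469·160/210 + 0.531·12/40 = 0.517.

0.52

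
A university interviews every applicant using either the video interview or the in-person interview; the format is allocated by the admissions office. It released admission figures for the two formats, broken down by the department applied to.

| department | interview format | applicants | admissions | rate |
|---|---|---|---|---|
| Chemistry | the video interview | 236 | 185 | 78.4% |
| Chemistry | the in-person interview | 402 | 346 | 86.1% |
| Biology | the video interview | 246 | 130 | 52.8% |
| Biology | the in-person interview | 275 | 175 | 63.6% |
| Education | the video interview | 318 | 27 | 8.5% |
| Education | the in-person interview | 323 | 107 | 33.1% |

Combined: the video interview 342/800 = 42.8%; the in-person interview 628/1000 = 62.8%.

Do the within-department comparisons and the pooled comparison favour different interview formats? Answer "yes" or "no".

no

Within each department level (Chemistry 78.4% vs 86.1%; Biology 52.8% vs 63.6%; Education 8.5% vs 33.1%), the in-person interview has the higher rate every time. Pooled: 42.8% vs 62.8% — the in-person interview has the higher rate overall. They agree.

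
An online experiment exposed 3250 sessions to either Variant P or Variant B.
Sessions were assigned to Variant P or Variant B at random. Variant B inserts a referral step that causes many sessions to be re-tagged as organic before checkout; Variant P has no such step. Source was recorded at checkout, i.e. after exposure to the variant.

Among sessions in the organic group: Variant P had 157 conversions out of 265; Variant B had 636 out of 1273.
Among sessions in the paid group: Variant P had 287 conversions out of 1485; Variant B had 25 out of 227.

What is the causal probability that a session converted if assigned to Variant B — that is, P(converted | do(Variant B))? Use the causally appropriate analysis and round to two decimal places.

0.44

Variant P is higher inside every traffic source stratum but Variant B is higher in aggregate. Whether to stratify depends on how traffic source relates to the variant.
Traffic source is downstream of the variant. One should not condition on a consequence of treatment, so the overall rates are the right comparison.
So P(outcome | do(Variant B)) is just the pooled rate for Variant B: 661/1500 = 0.441.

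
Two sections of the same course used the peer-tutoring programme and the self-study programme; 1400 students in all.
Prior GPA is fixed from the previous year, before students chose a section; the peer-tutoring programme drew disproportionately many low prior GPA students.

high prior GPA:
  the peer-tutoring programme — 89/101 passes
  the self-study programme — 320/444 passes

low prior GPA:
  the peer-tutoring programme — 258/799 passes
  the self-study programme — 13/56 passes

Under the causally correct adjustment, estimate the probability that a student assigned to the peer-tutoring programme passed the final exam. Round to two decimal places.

Within every prior GPA band level the peer-tutoring programme has the higher rate, yet pooled the self-study programme does — Simpson's reversal.
Prior GPA band is set before the teaching method has any effect — it is not caused by the teaching method — and it independently drives the outcome. That makes it a confounder, so the causal comparison is within prior GPA band levels.
Standardising the peer-tutoring programme to the population prior GPA band mix: 0.389·89/101 + 0.611·258/799 = 0.540.

0.54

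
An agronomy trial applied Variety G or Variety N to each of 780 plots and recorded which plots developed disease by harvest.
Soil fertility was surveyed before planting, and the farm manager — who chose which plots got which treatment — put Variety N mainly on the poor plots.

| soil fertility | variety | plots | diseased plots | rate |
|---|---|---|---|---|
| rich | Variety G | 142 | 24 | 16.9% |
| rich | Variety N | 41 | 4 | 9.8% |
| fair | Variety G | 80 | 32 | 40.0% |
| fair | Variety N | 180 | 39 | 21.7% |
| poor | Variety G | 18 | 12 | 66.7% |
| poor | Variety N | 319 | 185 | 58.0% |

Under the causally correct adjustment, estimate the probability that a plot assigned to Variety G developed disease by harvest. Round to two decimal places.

0.46

Within every soil fertility level Variety N has the lower rate, yet pooled Variety G does — Simpson's reversal.
Since soil fertility is a pre-existing factor (not a product of the variety) and it affects the outcome on its own, it is a confounder. The stratified rates, not the pooled rate, identify the causal effect.
Standardising Variety G to the population soil fertility mix: 0.235·24/142 + 0.333·32/80 + 0.432·12/18 = 0.461.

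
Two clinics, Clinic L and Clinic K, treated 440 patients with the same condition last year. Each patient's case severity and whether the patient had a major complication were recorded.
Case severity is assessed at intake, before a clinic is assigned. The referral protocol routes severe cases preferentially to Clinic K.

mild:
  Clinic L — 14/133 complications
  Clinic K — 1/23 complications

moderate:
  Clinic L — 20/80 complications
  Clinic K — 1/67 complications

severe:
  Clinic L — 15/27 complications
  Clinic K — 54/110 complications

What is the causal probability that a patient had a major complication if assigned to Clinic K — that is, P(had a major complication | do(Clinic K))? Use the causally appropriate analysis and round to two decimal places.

0.17

Since case severity is a pre-existing factor (not a product of the clinic) and it affects the outcome on its own, it is a confounder. The stratified rates, not the pooled rate, identify the causal effect.
Standardising Clinic K to the population case severity mix: 0.355·1/23 + 0.334·1/67 + 0.311·54/110 = 0.173.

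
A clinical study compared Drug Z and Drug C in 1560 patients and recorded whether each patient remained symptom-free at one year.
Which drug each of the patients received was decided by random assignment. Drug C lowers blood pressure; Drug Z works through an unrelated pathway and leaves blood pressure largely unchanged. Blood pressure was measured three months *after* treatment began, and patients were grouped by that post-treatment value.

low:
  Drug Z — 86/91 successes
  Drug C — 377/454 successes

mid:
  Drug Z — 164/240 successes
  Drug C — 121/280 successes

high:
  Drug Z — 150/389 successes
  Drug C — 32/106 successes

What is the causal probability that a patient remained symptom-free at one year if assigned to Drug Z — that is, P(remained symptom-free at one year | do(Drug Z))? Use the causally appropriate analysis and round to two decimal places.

0.56

The stratified and pooled comparisons disagree (Drug Z wins within each blood pressure; Drug C wins overall), so the answer turns on the causal role of blood pressure.
Stratifying would compare drugs among patients the drugs themselves sorted into blood pressure groups — a form of selection on an intermediate. The unconditioned pooled rates give the total causal effect.
So P(outcome | do(Drug Z)) is just the pooled rate for Drug Z: 400/720 = 0.556.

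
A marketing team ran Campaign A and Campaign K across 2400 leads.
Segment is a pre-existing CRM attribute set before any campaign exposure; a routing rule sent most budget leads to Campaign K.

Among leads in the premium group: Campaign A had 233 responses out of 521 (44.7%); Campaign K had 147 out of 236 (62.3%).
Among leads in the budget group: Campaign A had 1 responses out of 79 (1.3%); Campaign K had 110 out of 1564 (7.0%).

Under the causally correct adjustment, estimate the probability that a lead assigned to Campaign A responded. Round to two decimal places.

0.15

The customer segment-specific comparison favours Campaign K throughout, but the pooled figures favour Campaign A. The question is whether to condition on customer segment.
Here customer segment is a common cause — it drives both which campaign a case falls under and the outcome. The crude comparison mixes populations; the stratum-specific rates are the causally relevant ones.
Standardising Campaign A to the population customer segment mix: 0.315·233/521 + 0.685·1/79 = 0.150.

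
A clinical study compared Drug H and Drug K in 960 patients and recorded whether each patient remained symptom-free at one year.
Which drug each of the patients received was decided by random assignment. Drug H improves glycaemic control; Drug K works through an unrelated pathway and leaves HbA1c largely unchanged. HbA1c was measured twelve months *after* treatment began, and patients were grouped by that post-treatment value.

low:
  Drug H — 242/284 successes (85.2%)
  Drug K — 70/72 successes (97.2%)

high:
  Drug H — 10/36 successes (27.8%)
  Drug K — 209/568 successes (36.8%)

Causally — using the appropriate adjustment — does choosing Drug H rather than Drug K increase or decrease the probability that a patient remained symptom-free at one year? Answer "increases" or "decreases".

The HbA1c-specific comparison favours Drug K throughout, but the pooled figures favour Drug H. The question is whether to condition on HbA1c.
HbA1c is recorded after the drug and is itself shifted by it — it sits on the causal path from drug to outcome. Conditioning on a mediator would strip out part of the effect we want; the pooled comparison gives the total causal effect.
Pooled: Drug H 78.8% vs Drug K 43.6%; Drug H is higher overall.

increases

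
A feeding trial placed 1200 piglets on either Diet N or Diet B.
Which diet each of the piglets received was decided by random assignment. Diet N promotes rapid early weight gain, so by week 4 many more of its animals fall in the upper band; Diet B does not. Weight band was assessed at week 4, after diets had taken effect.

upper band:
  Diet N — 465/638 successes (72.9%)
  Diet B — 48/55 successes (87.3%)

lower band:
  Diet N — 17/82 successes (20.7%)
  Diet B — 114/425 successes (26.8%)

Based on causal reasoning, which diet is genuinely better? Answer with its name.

Diet N

The stratified and pooled comparisons disagree (Diet B wins within each week-4 weight band; Diet N wins overall), so the answer turns on the causal role of week-4 weight band.
Week-4 weight band is recorded after the diet and is itself shifted by it — it sits on the causal path from diet to outcome. Conditioning on a mediator would strip out part of the effect we want; the pooled comparison gives the total causal effect.
Pooled: Diet N 66.9% vs Diet B 33.8%; Diet N is higher overall.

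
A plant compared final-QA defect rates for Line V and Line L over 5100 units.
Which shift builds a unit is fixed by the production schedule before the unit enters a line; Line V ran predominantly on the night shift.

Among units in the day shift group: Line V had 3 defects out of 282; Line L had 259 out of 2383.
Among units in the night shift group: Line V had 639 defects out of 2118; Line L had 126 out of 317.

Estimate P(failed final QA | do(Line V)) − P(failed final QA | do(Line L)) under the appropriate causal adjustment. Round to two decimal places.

-0.10

The shift-specific comparison favours Line V throughout, but the pooled figures favour Line L. The question is whether to condition on shift.
The imbalance in shift arose from how units were allocated, not from anything the line did; and shift independently affects the outcome. The pooled gap is confounded — condition on shift.
Adjusting over the population distribution of shift: 0.523·(0.011−0.109) + 0.477·(0.302−0.397) = -0.097.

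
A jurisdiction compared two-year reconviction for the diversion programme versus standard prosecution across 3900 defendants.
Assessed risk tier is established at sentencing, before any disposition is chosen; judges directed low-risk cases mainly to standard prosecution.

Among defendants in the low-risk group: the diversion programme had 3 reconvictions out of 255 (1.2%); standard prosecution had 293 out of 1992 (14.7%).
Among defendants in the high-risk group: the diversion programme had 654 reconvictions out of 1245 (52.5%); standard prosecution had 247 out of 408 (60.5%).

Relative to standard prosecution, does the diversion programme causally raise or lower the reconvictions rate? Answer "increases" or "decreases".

Assessed risk tier satisfies the back-door criterion: it is not a descendant of the disposition, and it blocks the spurious path from disposition to outcome. Adjusting for it (i.e., using the within-assessed risk tier rates) gives the causal effect.
Within each level — low-risk: 1.2% vs 14.7%; high-risk: 52.5% vs 60.5% — the diversion programme is lower every time.

decreases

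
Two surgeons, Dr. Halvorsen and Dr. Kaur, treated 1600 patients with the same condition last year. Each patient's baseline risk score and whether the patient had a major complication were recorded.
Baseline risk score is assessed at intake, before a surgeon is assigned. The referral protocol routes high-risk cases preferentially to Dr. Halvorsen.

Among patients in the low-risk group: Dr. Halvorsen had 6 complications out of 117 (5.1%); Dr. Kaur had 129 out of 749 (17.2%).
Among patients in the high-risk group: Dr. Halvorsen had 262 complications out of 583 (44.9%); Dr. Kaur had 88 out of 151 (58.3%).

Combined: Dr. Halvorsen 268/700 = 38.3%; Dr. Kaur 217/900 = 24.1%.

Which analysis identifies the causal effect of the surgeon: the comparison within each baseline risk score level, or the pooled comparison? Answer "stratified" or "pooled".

Nothing the surgeon does changes baseline risk score; the imbalance is an allocation artefact. With baseline risk score also predicting the outcome, the pooled figure is confounded, and the within-stratum comparison is the causal one.
Within each level — low-risk: 5.1% vs 17.2%; high-risk: 44.9% vs 58.3% — Dr. Halvorsen is lower every time.

stratified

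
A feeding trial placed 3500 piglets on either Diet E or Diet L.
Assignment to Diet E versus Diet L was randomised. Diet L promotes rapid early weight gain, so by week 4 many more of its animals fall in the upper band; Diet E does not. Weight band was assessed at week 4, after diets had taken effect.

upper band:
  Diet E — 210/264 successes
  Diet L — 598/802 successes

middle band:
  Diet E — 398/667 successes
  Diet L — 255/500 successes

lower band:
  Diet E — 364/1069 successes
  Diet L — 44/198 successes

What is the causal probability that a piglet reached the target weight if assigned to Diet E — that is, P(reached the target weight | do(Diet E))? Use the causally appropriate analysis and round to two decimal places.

0.49

Week-4 weight band is recorded after the diet and is itself shifted by it — it sits on the causal path from diet to outcome. Conditioning on a mediator would strip out part of the effect we want; the pooled comparison gives the total causal effect.
So P(outcome | do(Diet E)) is just the pooled rate for Diet E: 972/2000 = 0.486.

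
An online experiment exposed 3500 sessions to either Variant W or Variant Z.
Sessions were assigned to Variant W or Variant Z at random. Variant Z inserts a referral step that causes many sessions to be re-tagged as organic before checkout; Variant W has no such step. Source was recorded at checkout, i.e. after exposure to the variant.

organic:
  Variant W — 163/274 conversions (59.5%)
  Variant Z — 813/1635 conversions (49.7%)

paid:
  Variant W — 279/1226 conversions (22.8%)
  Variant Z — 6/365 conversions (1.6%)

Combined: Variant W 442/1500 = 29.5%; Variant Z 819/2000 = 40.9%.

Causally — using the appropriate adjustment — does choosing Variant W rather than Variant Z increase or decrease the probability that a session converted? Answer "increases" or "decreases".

Traffic source is recorded after the variant and is itself shifted by it — it sits on the causal path from variant to outcome. Conditioning on a mediator would strip out part of the effect we want; the pooled comparison gives the total causal effect.
Pooled: Variant W 29.5% vs Variant Z 40.9%; Variant Z is higher overall.

decreases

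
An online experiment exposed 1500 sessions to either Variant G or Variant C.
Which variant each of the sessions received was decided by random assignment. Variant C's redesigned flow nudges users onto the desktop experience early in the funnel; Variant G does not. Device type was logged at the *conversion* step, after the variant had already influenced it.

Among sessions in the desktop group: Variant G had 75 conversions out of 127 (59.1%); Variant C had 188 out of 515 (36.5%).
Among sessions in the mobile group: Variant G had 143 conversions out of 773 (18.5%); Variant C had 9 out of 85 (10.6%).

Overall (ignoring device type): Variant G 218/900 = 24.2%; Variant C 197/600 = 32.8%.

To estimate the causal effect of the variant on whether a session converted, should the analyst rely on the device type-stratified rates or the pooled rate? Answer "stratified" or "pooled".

pooled

Within every device type level Variant G has the higher rate, yet pooled Variant C does — Simpson's reversal.
Device type is downstream of the variant. One should not condition on a consequence of treatment, so the overall rates are the right comparison.
Pooled: Variant G 24.2% vs Variant C 32.8%; Variant C is higher overall.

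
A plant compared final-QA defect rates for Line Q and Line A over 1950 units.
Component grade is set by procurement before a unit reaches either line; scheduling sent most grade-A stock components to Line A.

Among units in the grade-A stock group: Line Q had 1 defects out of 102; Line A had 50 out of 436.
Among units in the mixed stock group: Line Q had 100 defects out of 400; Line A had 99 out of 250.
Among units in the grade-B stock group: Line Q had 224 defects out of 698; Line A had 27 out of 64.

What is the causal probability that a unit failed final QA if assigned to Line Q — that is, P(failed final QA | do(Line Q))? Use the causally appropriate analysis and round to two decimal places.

0.21

Line Q is lower inside every component grade stratum but Line A is lower in aggregate. Whether to stratify depends on how component grade relates to the line.
Component grade is set before the line has any effect — it is not caused by the line — and it independently drives the outcome. That makes it a confounder, so the causal comparison is within component grade levels.
Standardising Line Q to the population component grade mix: 0.276·1/102 + 0.333·100/400 + 0.391·224/698 = 0.211.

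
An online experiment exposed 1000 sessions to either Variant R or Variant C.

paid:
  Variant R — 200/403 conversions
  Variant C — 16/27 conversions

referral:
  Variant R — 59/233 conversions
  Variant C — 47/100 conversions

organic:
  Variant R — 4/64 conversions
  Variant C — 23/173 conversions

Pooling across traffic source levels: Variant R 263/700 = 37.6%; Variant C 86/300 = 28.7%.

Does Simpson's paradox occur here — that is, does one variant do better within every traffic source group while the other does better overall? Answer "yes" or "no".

yes

Within each traffic source level (paid 49.6% vs 59.3%; referral 25.3% vs 47.0%; organic 6.2% vs 13.3%), Variant C has the higher rate every time. Pooled: 37.6% vs 28.7% — Variant R has the higher rate overall. The two comparisons disagree.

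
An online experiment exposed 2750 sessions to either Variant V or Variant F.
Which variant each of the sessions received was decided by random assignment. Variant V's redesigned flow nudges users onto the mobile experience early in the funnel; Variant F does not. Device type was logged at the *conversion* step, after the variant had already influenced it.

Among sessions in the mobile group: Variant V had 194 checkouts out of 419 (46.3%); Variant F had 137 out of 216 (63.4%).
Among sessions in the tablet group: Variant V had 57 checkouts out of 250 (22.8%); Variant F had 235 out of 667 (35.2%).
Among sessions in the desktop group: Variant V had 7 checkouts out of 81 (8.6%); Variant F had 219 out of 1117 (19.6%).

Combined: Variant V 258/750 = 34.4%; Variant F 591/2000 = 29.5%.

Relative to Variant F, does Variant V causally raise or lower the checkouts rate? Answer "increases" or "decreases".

Variant F is higher inside every device type stratum but Variant V is higher in aggregate. Whether to stratify depends on how device type relates to the variant.
Because the variant influences device type, device type is a post-treatment mediator, not a confounder. Stratifying on it would bias the estimate; the causal effect is the crude pooled difference.
Pooled: Variant V 34.4% vs Variant F 29.5%; Variant V is higher overall.

increases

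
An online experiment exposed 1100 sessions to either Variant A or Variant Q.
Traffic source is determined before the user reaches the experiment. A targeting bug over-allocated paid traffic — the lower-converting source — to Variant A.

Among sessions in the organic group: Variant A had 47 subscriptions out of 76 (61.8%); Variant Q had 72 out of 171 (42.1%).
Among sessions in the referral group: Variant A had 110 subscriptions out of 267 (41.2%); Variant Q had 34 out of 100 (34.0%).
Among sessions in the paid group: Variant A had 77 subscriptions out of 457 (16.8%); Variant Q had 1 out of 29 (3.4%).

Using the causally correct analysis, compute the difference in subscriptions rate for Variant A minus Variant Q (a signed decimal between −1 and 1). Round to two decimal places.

+0.13

Here traffic source is a common cause — it drives both which variant a case falls under and the outcome. The crude comparison mixes populations; the stratum-specific rates are the causally relevant ones.
Adjusting over the population distribution of traffic source: 0.225·(0.618−0.421) + 0.334·(0.412−0.340) + 0.442·(0.168−0.034) = +0.128.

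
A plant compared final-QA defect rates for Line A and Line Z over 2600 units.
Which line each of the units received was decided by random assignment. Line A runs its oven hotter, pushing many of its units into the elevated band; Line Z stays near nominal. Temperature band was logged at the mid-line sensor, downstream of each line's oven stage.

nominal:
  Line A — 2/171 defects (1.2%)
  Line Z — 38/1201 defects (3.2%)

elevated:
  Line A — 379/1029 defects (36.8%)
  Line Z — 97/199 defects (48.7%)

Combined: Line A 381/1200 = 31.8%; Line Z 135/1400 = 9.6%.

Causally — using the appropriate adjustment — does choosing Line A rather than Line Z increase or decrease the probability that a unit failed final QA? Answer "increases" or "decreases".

In-process temperature band lies on the pathway line → in-process temperature band → outcome, so adjusting for it blocks the indirect effect. For the total causal effect of line, use the unadjusted pooled rates.
Pooled: Line A 31.8% vs Line Z 9.6%; Line Z is lower overall.

increases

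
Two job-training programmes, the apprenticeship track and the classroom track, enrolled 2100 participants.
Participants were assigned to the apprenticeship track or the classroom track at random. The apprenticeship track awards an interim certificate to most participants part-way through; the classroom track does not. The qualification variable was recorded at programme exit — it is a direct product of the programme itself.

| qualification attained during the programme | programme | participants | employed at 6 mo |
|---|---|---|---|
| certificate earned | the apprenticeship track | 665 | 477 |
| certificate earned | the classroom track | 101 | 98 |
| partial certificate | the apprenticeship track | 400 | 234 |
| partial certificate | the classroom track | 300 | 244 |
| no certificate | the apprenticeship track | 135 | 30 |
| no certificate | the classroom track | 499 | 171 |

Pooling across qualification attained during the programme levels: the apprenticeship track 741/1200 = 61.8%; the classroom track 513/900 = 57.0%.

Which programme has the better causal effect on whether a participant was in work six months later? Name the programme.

the apprenticeship track

The qualification attained during the programme-specific comparison favours the classroom track throughout, but the pooled figures favour the apprenticeship track. The question is whether to condition on qualification attained during the programme.
Qualification attained during the programme here is a post-treatment variable shaped by the programme; conditioning on it would introduce bias rather than remove it. The overall comparison is the causal one.
Pooled: the apprenticeship track 61.8% vs the classroom track 57.0%; the apprenticeship track is higher overall.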